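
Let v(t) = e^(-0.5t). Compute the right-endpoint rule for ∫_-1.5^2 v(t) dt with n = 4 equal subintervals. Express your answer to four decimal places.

Δt = (2 − (-1.5))/4 = 0.875.
Right endpoints: -0.625, 0.25, 1.125, 2.
v(-0.625) ≈ 1.3668, v(0.25) ≈ 0.8825, v(1.125) ≈ 0.5698, v(2) ≈ 0.3679.
Sum = Δt · [v(-0.625) + v(0.25) + v(1.125) + v(2)].
Sum ≈ 2.7886.

2.7886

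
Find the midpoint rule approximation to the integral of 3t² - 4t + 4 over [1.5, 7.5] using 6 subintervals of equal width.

333

Δt = (7.5 − 1.5)/6 = 1.
Midpoints: 2, 3, 4, 5, 6, 7.
f(2) = 8, f(3) = 19, f(4) = 36, f(5) = 59, f(6) = 88, f(7) = 123.
Sum = Δt · [f(2) + f(3) + f(4) + ...].
Sum = 333.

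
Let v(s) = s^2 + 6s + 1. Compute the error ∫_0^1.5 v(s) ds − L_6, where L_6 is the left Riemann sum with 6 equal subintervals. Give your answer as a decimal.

Exact integral: ∫_0^1.5 v(s) ds = 9.375.
L_6 = 7.984375.
Error = 9.375 − 7.984375 = 1.390625.

1.390625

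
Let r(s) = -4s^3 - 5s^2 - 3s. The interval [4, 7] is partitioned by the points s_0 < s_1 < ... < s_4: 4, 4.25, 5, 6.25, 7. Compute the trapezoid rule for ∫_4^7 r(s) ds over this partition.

Subinterval widths: 0.25, 0.75, 1.25, 0.75.
r(4) = -348, r(4.25) = -410.125, r(5) = -640, r(6.25) = -1190.625, r(7) = -1638.
On each subinterval the trapezoid contributes (Δs_i/2)·[r(s_{i-1}) + r(s_i)].
Sum = -2693.4375.

-2693.4375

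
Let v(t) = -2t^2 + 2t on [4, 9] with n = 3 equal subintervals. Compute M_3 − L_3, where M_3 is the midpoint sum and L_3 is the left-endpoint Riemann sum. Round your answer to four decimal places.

M_3 ≈ -376.018519.
L_3 ≈ -282.962963.
M_3 − L_3 ≈ -93.0556.

-93.0556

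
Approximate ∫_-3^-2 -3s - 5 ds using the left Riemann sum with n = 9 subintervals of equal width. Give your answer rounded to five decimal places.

Δs = (-2 − (-3))/9 = 1/9.
Left endpoints: -3, -26/9, -25/9, -8/3, -23/9, -22/9, -7/3, -20/9, -19/9.
f(-3) = 4, f(-26/9) = 11/3, f(-25/9) = 10/3, f(-8/3) = 3, f(-23/9) = 8/3, f(-22/9) = 7/3, f(-7/3) = 2, f(-20/9) = 5/3, f(-19/9) = 4/3.
Sum = Δs · [f(-3) + f(-26/9) + f(-25/9) + ...].
Sum ≈ 2.66667.

2.66667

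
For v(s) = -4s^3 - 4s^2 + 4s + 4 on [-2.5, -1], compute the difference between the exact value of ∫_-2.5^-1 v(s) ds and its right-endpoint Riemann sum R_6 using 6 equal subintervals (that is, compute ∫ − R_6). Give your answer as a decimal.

Exact integral: ∫_-2.5^-1 v(s) ds = 14.0625.
R_6 = 10.390625.
Error = 14.0625 − 10.390625 = 3.671875.

3.671875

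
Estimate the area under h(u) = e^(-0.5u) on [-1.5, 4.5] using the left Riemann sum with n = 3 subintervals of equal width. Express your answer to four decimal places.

6.3646

Δu = (4.5 − (-1.5))/3 = 2.
Left endpoints: -1.5, 0.5, 2.5.
h(-1.5) ≈ 2.1170, h(0.5) ≈ 0.7788, h(2.5) ≈ 0.2865.
Sum = Δu · [h(-1.5) + h(0.5) + h(2.5)].
Sum ≈ 6.3646.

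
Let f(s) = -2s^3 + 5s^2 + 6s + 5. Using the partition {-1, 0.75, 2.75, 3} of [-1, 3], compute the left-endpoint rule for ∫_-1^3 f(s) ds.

Subinterval widths: 1.75, 2, 0.25.
Left endpoints: -1, 0.75, 2.75.
f(-1) = 6, f(0.75) = 11.46875, f(2.75) = 17.71875.
Sum = Σ Δs_i · f(s_i).
Sum = 37.8671875.

37.8671875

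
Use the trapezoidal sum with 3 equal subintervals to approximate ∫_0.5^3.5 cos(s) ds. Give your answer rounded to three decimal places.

-0.760

Δs = (3.5 − 0.5)/3 = 1.
f(0.5) ≈ 0.878, f(1.5) ≈ 0.071, f(2.5) ≈ -0.801, f(3.5) ≈ -0.936.
T_3 = (Δs/2)·[f(s_0) + 2f(s_1) + 2f(s_2) + f(s_3)].
Sum ≈ -0.760.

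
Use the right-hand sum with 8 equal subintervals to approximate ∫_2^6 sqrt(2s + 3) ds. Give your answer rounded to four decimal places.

Δs = (6 − 2)/8 = 0.5.
Right endpoints: 2.5, 3, 3.5, 4, 4.5, 5, 5.5, 6.
f(2.5) ≈ 2.8284, f(3) ≈ 3.0000, f(3.5) ≈ 3.1623, f(4) ≈ 3.3166, f(4.5) ≈ 3.4641, f(5) ≈ 3.6056, f(5.5) ≈ 3.7417, f(6) ≈ 3.8730.
Sum = Δs · [f(2.5) + f(3) + f(3.5) + ...].
Sum ≈ 13.4958.

13.4958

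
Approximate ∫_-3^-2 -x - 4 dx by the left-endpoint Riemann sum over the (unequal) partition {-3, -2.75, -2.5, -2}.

Subinterval widths: 0.25, 0.25, 0.5.
Left endpoints: -3, -2.75, -2.5.
f(-3) = -1, f(-2.75) = -1.25, f(-2.5) = -1.5.
Sum = Σ Δx_i · f(x_i).
Sum = -1.3125.

-1.3125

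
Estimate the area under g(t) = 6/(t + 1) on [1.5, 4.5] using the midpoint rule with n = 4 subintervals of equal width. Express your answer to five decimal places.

4.71322

Δt = (4.5 − 1.5)/4 = 0.75.
Midpoints: 1.875, 2.625, 3.375, 4.125.
g(1.875) = 48/23, g(2.625) = 48/29, g(3.375) = 48/35, g(4.125) = 48/41.
Sum = Δt · [g(1.875) + g(2.625) + g(3.375) + g(4.125)].
Sum ≈ 4.71322.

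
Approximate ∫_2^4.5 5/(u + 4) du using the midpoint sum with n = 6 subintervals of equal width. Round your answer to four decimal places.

1.7410

Δu = (4.5 − 2)/6 = 5/12.
Midpoints: 53/24, 2.625, 73/24, 83/24, 3.875, 103/24.
f(53/24) = 120/149, f(2.625) = 40/53, f(73/24) = 120/169, f(83/24) = 120/179, f(3.875) = 40/63, f(103/24) = 120/199.
Sum = Δu · [f(53/24) + f(2.625) + f(73/24) + ...].
Sum ≈ 1.7410.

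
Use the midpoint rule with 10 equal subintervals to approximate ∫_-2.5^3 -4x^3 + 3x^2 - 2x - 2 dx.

-13.0625

Δx = (3 − (-2.5))/10 = 0.55.
Midpoints: -2.225, -1.675, -1.125, -0.575, -0.025, 0.525, 1.075, 1.625, 2.175, 2.725.
f(-2.225) = 61.3624375, f(-1.675) = 28.5645625, f(-1.125) = 9.7421875, f(-0.575) = 0.9023125, f(-0.025) = -1.9480625, f(0.525) = -2.8019375, f(1.075) = -5.6523125, f(1.625) = -14.4921875, f(2.175) = -33.3145625, f(2.725) = -66.1124375.
Sum = Δx · [f(-2.225) + f(-1.675) + f(-1.125) + ...].
Sum = -13.0625.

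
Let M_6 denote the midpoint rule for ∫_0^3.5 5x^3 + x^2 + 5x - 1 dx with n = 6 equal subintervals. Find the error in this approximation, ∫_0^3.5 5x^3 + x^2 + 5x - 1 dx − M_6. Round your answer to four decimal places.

Exact integral: ∫_0^3.5 f(x) dx ≈ 228.994792.
M_6 ≈ 226.290292.
Error ≈ 228.994792 − 226.290292 ≈ 2.7045.

2.7045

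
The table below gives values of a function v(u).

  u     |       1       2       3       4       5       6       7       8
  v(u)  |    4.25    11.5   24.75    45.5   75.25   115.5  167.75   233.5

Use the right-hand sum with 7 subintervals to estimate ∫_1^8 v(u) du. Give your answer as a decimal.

Δu = 1.
Sum = 1·[11.5 + 24.75 + 45.5 + 75.25 + 115.5 + 167.75 + 233.5] = 673.75.

673.75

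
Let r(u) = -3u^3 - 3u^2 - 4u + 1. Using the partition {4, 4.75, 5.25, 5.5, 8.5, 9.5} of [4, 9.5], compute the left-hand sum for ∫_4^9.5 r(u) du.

-4453.80078125

Subinterval widths: 0.75, 0.5, 0.25, 3, 1.
Left endpoints: 4, 4.75, 5.25, 5.5, 8.5.
r(4) = -255, r(4.75) = -407.203125, r(5.25) = -536.796875, r(5.5) = -610.875, r(8.5) = -2092.125.
Sum = Σ Δu_i · r(u_i).
Sum = -4453.80078125.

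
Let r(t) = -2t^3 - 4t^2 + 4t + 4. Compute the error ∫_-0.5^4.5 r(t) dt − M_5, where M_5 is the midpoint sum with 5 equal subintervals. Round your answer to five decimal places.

Exact integral: ∫_-0.5^4.5 r(t) dt ≈ -266.6666667.
M_5 = -260.
Error ≈ -266.6666667 − (-260) ≈ -6.66667.

-6.66667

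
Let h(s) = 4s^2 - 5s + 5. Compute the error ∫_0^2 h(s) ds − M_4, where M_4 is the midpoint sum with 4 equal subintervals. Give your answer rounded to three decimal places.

0.167

Exact integral: ∫_0^2 h(s) ds ≈ 10.66667.
M_4 = 10.5.
Error ≈ 10.66667 − 10.5 ≈ 0.167.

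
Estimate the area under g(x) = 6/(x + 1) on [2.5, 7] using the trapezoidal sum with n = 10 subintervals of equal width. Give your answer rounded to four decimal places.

Δx = (7 − 2.5)/10 = 0.45.
g(2.5) = 12/7, g(2.95) = 120/79, g(3.4) = 15/11, g(3.85) = 120/97, g(4.3) = 60/53, g(4.75) = 24/23, g(5.2) = 30/31, g(5.65) = 120/133, g(6.1) = 60/71, g(6.55) = 120/151, g(7) = 0.75.
T_10 = (Δx/2)·[g(x_0) + 2g(x_1) + ... + 2g(x_{9}) + g(x_10)].
Sum ≈ 4.9667.

4.9667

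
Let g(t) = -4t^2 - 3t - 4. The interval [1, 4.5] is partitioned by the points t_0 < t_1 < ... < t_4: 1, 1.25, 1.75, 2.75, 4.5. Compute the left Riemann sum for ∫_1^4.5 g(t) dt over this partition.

Subinterval widths: 0.25, 0.5, 1, 1.75.
Left endpoints: 1, 1.25, 1.75, 2.75.
g(1) = -11, g(1.25) = -14, g(1.75) = -21.5, g(2.75) = -42.5.
Sum = Σ Δt_i · g(t_i).
Sum = -105.625.

-105.625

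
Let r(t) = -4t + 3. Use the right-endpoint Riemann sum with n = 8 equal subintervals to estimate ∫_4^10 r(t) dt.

Δt = (10 − 4)/8 = 0.75.
Right endpoints: 4.75, 5.5, 6.25, 7, 7.75, 8.5, 9.25, 10.
r(4.75) = -16, r(5.5) = -19, r(6.25) = -22, r(7) = -25, r(7.75) = -28, r(8.5) = -31, r(9.25) = -34, r(10) = -37.
Sum = Δt · [r(4.75) + r(5.5) + r(6.25) + ...].
Sum = -159.

-159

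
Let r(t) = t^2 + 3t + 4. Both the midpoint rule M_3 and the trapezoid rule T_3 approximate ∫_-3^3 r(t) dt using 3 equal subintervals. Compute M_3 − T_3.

M_3 = 40.
T_3 = 46.
M_3 − T_3 = -6.

-6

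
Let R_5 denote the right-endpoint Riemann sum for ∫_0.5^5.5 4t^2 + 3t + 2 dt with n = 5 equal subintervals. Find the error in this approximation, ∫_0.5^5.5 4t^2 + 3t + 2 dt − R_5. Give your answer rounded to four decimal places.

-70.8333

Exact integral: ∫_0.5^5.5 f(t) dt ≈ 276.666667.
R_5 = 347.5.
Error ≈ 276.666667 − 347.5 ≈ -70.8333.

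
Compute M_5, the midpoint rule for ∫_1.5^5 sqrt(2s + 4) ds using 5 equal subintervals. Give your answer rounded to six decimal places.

Δs = (5 − 1.5)/5 = 0.7.
Midpoints: 1.85, 2.55, 3.25, 3.95, 4.65.
f(1.85) ≈ 2.774887, f(2.55) ≈ 3.016621, f(3.25) ≈ 3.240370, f(3.95) ≈ 3.449638, f(4.65) ≈ 3.646917.
Sum = Δs · [f(1.85) + f(2.55) + f(3.25) + f(3.95) + f(4.65)].
Sum ≈ 11.289903.

11.289903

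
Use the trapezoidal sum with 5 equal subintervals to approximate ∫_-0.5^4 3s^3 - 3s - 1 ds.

173.39625

Δs = (4 − (-0.5))/5 = 0.9.
f(-0.5) = 0.125, f(0.4) = -2.008, f(1.3) = 1.691, f(2.2) = 24.344, f(3.1) = 79.073, f(4) = 179.
T_5 = (Δs/2)·[f(s_0) + 2f(s_1) + ... + 2f(s_{4}) + f(s_5)].
Sum = 173.39625.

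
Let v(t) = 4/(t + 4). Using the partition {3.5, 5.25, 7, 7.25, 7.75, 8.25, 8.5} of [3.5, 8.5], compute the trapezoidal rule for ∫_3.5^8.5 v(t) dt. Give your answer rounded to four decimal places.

Subinterval widths: 1.75, 1.75, 0.25, 0.5, 0.5, 0.25.
v(3.5) = 8/15, v(5.25) = 16/37, v(7) = 4/11, v(7.25) = 16/45, v(7.75) = 16/47, v(8.25) = 16/49, v(8.5) = 0.32.
On each subinterval the trapezoid contributes (Δt_i/2)·[v(t_{i-1}) + v(t_i)].
Sum ≈ 2.0531.

2.0531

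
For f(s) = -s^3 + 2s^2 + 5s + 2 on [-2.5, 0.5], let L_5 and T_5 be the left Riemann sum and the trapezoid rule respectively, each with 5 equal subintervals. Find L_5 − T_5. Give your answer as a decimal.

3.825

L_5 = 15.975.
T_5 = 12.15.
L_5 − T_5 = 3.825.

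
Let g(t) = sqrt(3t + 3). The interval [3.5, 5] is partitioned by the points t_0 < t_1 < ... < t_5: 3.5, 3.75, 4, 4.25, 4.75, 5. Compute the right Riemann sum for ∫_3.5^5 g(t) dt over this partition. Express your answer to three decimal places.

6.041

Subinterval widths: 0.25, 0.25, 0.25, 0.5, 0.25.
Right endpoints: 3.75, 4, 4.25, 4.75, 5.
g(3.75) ≈ 3.775, g(4) ≈ 3.873, g(4.25) ≈ 3.969, g(4.75) ≈ 4.153, g(5) ≈ 4.243.
Sum = Σ Δt_i · g(t_i).
Sum ≈ 6.041.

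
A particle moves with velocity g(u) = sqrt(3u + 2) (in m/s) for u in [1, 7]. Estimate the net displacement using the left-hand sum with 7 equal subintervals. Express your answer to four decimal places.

Δu = (7 − 1)/7 = 6/7.
Left endpoints: 1, 13/7, 19/7, 25/7, 31/7, 37/7, 43/7.
g(1) ≈ 2.2361, g(13/7) ≈ 2.7516, g(19/7) ≈ 3.1848, g(25/7) ≈ 3.5657, g(31/7) ≈ 3.9097, g(37/7) ≈ 4.2258, g(43/7) ≈ 4.5198.
Sum = Δu · [g(1) + g(13/7) + g(19/7) + ...].
Sum ≈ 20.9087.

20.9087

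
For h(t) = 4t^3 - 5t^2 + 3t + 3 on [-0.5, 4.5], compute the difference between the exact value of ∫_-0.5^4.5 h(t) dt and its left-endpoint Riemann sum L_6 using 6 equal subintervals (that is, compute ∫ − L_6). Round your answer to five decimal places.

105.67130

Exact integral: ∫_-0.5^4.5 h(t) dt ≈ 302.9166667.
L_6 ≈ 197.2453704.
Error ≈ 302.9166667 − 197.2453704 ≈ 105.67130.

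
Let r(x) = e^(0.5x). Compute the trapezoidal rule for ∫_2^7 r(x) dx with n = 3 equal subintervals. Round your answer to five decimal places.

64.27247

Δx = (7 − 2)/3 = 5/3.
r(2) ≈ 2.71828, r(11/3) ≈ 6.25470, r(16/3) ≈ 14.39192, r(7) ≈ 33.11545.
T_3 = (Δx/2)·[r(x_0) + 2r(x_1) + 2r(x_2) + r(x_3)].
Sum ≈ 64.27247.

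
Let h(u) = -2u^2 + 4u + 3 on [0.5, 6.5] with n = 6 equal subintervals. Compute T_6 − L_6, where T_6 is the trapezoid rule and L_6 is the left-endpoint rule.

-30

T_6 = -83.
L_6 = -53.
T_6 − L_6 = -30.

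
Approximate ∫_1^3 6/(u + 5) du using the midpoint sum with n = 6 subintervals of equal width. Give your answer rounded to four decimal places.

1.7258

Δu = (3 − 1)/6 = 1/3.
Midpoints: 7/6, 1.5, 11/6, 13/6, 2.5, 17/6.
f(7/6) = 36/37, f(1.5) = 12/13, f(11/6) = 36/41, f(13/6) = 36/43, f(2.5) = 0.8, f(17/6) = 36/47.
Sum = Δu · [f(7/6) + f(1.5) + f(11/6) + ...].
Sum ≈ 1.7258.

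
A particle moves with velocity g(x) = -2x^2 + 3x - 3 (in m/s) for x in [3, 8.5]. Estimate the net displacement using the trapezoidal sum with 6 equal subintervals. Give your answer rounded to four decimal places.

Δx = (8.5 − 3)/6 = 11/12.
g(3) = -12, g(47/12) = -1579/72, g(29/6) = -317/9, g(5.75) = -51.875, g(20/3) = -647/9, g(91/12) = -6859/72, g(8.5) = -122.
T_6 = (Δx/2)·[g(x_0) + 2g(x_1) + ... + 2g(x_{5}) + g(x_6)].
Sum ≈ -314.5822.

-314.5822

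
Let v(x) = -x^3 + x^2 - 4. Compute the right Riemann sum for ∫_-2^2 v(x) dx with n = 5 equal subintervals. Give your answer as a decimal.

Δx = (2 − (-2))/5 = 0.8.
Right endpoints: -1.2, -0.4, 0.4, 1.2, 2.
v(-1.2) = -0.832, v(-0.4) = -3.776, v(0.4) = -3.904, v(1.2) = -4.288, v(2) = -8.
Sum = Δx · [v(-1.2) + v(-0.4) + v(0.4) + v(1.2) + v(2)].
Sum = -16.64.

-16.64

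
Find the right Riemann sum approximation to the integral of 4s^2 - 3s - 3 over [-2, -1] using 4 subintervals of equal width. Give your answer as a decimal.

Δs = (-1 − (-2))/4 = 0.25.
Right endpoints: -1.75, -1.5, -1.25, -1.
f(-1.75) = 14.5, f(-1.5) = 10.5, f(-1.25) = 7, f(-1) = 4.
Sum = Δs · [f(-1.75) + f(-1.5) + f(-1.25) + f(-1)].
Sum = 9.

9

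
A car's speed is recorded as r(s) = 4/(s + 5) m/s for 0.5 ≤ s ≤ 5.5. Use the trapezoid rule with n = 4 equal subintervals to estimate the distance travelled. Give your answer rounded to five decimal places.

Δs = (5.5 − 0.5)/4 = 1.25.
r(0.5) = 8/11, r(1.75) = 16/27, r(3) = 0.5, r(4.25) = 16/37, r(5.5) = 8/21.
T_4 = (Δs/2)·[r(s_0) + 2r(s_1) + 2r(s_2) + 2r(s_3) + r(s_4)].
Sum ≈ 2.59892.

2.59892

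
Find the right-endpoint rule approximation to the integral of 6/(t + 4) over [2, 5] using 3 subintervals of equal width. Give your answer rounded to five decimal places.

Δt = (5 − 2)/3 = 1.
Right endpoints: 3, 4, 5.
f(3) = 6/7, f(4) = 0.75, f(5) = 2/3.
Sum = Δt · [f(3) + f(4) + f(5)].
Sum ≈ 2.27381.

2.27381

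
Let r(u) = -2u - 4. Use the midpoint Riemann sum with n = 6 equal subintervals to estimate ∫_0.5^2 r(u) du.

Δu = (2 − 0.5)/6 = 0.25.
Midpoints: 0.625, 0.875, 1.125, 1.375, 1.625, 1.875.
r(0.625) = -5.25, r(0.875) = -5.75, r(1.125) = -6.25, r(1.375) = -6.75, r(1.625) = -7.25, r(1.875) = -7.75.
Sum = Δu · [r(0.625) + r(0.875) + r(1.125) + ...].
Sum = -9.75.

-9.75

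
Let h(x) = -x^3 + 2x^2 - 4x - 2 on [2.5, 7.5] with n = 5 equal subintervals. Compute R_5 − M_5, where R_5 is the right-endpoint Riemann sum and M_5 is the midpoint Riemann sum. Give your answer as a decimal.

R_5 = -794.375.
M_5 = -615.
R_5 − M_5 = -179.375.

-179.375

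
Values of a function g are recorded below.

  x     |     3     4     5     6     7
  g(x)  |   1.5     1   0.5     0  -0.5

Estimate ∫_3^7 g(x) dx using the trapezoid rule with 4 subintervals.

2

Δx = 1.
T_4 = (1/2)·[1.5 + 2·1 + 2·0.5 + 2·0 + (-0.5)] = 2.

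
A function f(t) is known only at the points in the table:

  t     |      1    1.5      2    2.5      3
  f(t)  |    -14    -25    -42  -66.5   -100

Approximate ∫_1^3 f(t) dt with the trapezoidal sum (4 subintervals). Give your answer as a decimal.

Δt = 0.5.
T_4 = (0.5/2)·[(-14) + 2·(-25) + 2·(-42) + 2·(-66.5) + (-100)] = -95.25.

-95.25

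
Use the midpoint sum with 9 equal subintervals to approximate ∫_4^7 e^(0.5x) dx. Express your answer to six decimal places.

Δx = (7 − 4)/9 = 1/3.
Midpoints: 25/6, 4.5, 29/6, 31/6, 5.5, 35/6, 37/6, 6.5, 41/6.
f(25/6) ≈ 8.031195, f(4.5) ≈ 9.487736, f(29/6) ≈ 11.208436, f(31/6) ≈ 13.241202, f(5.5) ≈ 15.642632, f(35/6) ≈ 18.479586, f(37/6) ≈ 21.831051, f(6.5) ≈ 25.790340, f(41/6) ≈ 30.467687.
Sum = Δx · [f(25/6) + f(4.5) + f(29/6) + ...].
Sum ≈ 51.393288.

51.393288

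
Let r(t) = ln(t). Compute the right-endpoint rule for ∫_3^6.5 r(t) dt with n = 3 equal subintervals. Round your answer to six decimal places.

5.801711

Δt = (6.5 − 3)/3 = 7/6.
Right endpoints: 25/6, 16/3, 6.5.
r(25/6) ≈ 1.427116, r(16/3) ≈ 1.673976, r(6.5) ≈ 1.871802.
Sum = Δt · [r(25/6) + r(16/3) + r(6.5)].
Sum ≈ 5.801711.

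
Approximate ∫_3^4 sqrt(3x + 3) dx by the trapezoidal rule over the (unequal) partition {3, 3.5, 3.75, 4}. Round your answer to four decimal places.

3.6717

Subinterval widths: 0.5, 0.25, 0.25.
f(3) ≈ 3.4641, f(3.5) ≈ 3.6742, f(3.75) ≈ 3.7749, f(4) ≈ 3.8730.
On each subinterval the trapezoid contributes (Δx_i/2)·[f(x_{i-1}) + f(x_i)].
Sum ≈ 3.6717.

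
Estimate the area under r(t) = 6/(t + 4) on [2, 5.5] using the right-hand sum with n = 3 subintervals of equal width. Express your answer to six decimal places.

Δt = (5.5 − 2)/3 = 7/6.
Right endpoints: 19/6, 13/3, 5.5.
r(19/6) = 36/43, r(13/3) = 0.72, r(5.5) = 12/19.
Sum = Δt · [r(19/6) + r(13/3) + r(5.5)].
Sum ≈ 2.553586.

2.553586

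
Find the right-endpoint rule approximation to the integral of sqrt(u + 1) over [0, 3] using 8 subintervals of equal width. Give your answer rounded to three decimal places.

Δu = (3 − 0)/8 = 0.375.
Right endpoints: 0.375, 0.75, 1.125, 1.5, 1.875, 2.25, 2.625, 3.
f(0.375) ≈ 1.173, f(0.75) ≈ 1.323, f(1.125) ≈ 1.458, f(1.5) ≈ 1.581, f(1.875) ≈ 1.696, f(2.25) ≈ 1.803, f(2.625) ≈ 1.904, f(3) ≈ 2.000.
Sum = Δu · [f(0.375) + f(0.75) + f(1.125) + ...].
Sum ≈ 4.851.

4.851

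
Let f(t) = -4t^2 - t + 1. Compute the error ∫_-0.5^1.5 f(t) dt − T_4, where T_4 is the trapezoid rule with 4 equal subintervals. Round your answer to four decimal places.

0.3333

Exact integral: ∫_-0.5^1.5 f(t) dt ≈ -3.666667.
T_4 = -4.
Error ≈ -3.666667 − (-4) ≈ 0.3333.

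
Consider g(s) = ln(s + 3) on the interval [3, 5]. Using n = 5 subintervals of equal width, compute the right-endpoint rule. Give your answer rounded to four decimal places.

Δs = (5 − 3)/5 = 0.4.
Right endpoints: 3.4, 3.8, 4.2, 4.6, 5.
g(3.4) ≈ 1.8563, g(3.8) ≈ 1.9169, g(4.2) ≈ 1.9741, g(4.6) ≈ 2.0281, g(5) ≈ 2.0794.
Sum = Δs · [g(3.4) + g(3.8) + g(4.2) + g(4.6) + g(5)].
Sum ≈ 3.9420.

3.9420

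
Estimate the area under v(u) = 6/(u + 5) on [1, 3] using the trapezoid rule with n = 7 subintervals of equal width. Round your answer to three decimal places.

1.727

Δu = (3 − 1)/7 = 2/7.
v(1) = 1, v(9/7) = 21/22, v(11/7) = 21/23, v(13/7) = 0.875, v(15/7) = 0.84, v(17/7) = 21/26, v(19/7) = 7/9, v(3) = 0.75.
T_7 = (Δu/2)·[v(u_0) + 2v(u_1) + ... + 2v(u_{6}) + v(u_7)].
Sum ≈ 1.727.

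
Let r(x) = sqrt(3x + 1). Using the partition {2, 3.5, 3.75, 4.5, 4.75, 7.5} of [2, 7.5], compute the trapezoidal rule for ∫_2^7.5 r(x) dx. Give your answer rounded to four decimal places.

21.1288

Subinterval widths: 1.5, 0.25, 0.75, 0.25, 2.75.
r(2) ≈ 2.6458, r(3.5) ≈ 3.3912, r(3.75) ≈ 3.5000, r(4.5) ≈ 3.8079, r(4.75) ≈ 3.9051, r(7.5) ≈ 4.8477.
On each subinterval the trapezoid contributes (Δx_i/2)·[r(x_{i-1}) + r(x_i)].
Sum ≈ 21.1288.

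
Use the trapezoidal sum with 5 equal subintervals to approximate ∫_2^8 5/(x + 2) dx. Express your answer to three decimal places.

Δx = (8 − 2)/5 = 1.2.
f(2) = 1.25, f(3.2) = 25/26, f(4.4) = 0.78125, f(5.6) = 25/38, f(6.8) = 25/44, f(8) = 0.5.
T_5 = (Δx/2)·[f(x_0) + 2f(x_1) + ... + 2f(x_{4}) + f(x_5)].
Sum ≈ 4.613.

4.613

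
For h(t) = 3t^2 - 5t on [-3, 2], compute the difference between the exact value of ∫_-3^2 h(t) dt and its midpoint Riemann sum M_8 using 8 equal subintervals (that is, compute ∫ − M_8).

Exact integral: ∫_-3^2 h(t) dt = 47.5.
M_8 = 47.01171875.
Error = 47.5 − 47.01171875 = 0.48828125.

0.48828125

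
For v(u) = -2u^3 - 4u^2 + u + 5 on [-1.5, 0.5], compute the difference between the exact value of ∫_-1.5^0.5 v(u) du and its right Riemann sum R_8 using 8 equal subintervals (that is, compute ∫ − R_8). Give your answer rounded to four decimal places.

-0.3542

Exact integral: ∫_-1.5^0.5 v(u) du ≈ 6.833333.
R_8 = 7.1875.
Error ≈ 6.833333 − 7.1875 ≈ -0.3542.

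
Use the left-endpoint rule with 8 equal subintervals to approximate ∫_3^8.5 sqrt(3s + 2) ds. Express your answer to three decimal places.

Δs = (8.5 − 3)/8 = 0.6875.
Left endpoints: 3, 3.6875, 4.375, 5.0625, 5.75, 6.4375, 7.125, 7.8125.
f(3) ≈ 3.317, f(3.6875) ≈ 3.614, f(4.375) ≈ 3.889, f(5.0625) ≈ 4.146, f(5.75) ≈ 4.387, f(6.4375) ≈ 4.617, f(7.125) ≈ 4.835, f(7.8125) ≈ 5.044.
Sum = Δs · [f(3) + f(3.6875) + f(4.375) + ...].
Sum ≈ 23.271.

23.271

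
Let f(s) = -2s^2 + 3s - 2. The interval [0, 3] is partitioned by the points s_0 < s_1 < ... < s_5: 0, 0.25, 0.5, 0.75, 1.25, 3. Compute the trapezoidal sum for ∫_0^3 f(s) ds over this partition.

Subinterval widths: 0.25, 0.25, 0.25, 0.5, 1.75.
f(0) = -2, f(0.25) = -1.375, f(0.5) = -1, f(0.75) = -0.875, f(1.25) = -1.375, f(3) = -11.
On each subinterval the trapezoid contributes (Δs_i/2)·[f(s_{i-1}) + f(s_i)].
Sum = -12.34375.

-12.34375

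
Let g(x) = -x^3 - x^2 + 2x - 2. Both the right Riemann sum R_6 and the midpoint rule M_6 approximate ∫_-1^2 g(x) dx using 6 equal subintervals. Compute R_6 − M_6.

-1.96875

R_6 = -11.5625.
M_6 = -9.59375.
R_6 − M_6 = -1.96875.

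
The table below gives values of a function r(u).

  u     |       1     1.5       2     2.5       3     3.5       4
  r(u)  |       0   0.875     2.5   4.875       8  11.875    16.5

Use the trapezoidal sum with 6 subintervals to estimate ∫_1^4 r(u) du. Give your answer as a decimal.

Δu = 0.5.
T_6 = (0.5/2)·[0 + 2·0.875 + 2·2.5 + 2·4.875 + 2·8 + 2·11.875 + 16.5] = 18.1875.

18.1875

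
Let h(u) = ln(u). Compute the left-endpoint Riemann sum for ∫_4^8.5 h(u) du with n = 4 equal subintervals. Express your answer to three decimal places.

Δu = (8.5 − 4)/4 = 1.125.
Left endpoints: 4, 5.125, 6.25, 7.375.
h(4) ≈ 1.386, h(5.125) ≈ 1.634, h(6.25) ≈ 1.833, h(7.375) ≈ 1.998.
Sum = Δu · [h(4) + h(5.125) + h(6.25) + h(7.375)].
Sum ≈ 7.707.

7.707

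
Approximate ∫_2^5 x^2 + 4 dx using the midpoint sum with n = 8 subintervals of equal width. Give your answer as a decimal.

Δx = (5 − 2)/8 = 0.375.
Midpoints: 2.1875, 2.5625, 2.9375, 3.3125, 3.6875, 4.0625, 4.4375, 4.8125.
f(2.1875) = 8.78515625, f(2.5625) = 10.56640625, f(2.9375) = 12.62890625, f(3.3125) = 14.97265625, f(3.6875) = 17.59765625, f(4.0625) = 20.50390625, f(4.4375) = 23.69140625, f(4.8125) = 27.16015625.
Sum = Δx · [f(2.1875) + f(2.5625) + f(2.9375) + ...].
Sum = 50.96484375.

50.96484375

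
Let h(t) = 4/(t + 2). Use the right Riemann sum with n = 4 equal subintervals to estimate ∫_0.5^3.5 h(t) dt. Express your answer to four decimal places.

Δt = (3.5 − 0.5)/4 = 0.75.
Right endpoints: 1.25, 2, 2.75, 3.5.
h(1.25) = 16/13, h(2) = 1, h(2.75) = 16/19, h(3.5) = 8/11.
Sum = Δt · [h(1.25) + h(2) + h(2.75) + h(3.5)].
Sum ≈ 2.8501.

2.8501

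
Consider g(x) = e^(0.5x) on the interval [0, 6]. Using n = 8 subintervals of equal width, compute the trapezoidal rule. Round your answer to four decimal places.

38.6173

Δx = (6 − 0)/8 = 0.75.
g(0) ≈ 1.0000, g(0.75) ≈ 1.4550, g(1.5) ≈ 2.1170, g(2.25) ≈ 3.0802, g(3) ≈ 4.4817, g(3.75) ≈ 6.5208, g(4.5) ≈ 9.4877, g(5.25) ≈ 13.8046, g(6) ≈ 20.0855.
T_8 = (Δx/2)·[g(x_0) + 2g(x_1) + ... + 2g(x_{7}) + g(x_8)].
Sum ≈ 38.6173.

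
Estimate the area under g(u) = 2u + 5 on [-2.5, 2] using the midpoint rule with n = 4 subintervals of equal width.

Δu = (2 − (-2.5))/4 = 1.125.
Midpoints: -1.9375, -0.8125, 0.3125, 1.4375.
g(-1.9375) = 1.125, g(-0.8125) = 3.375, g(0.3125) = 5.625, g(1.4375) = 7.875.
Sum = Δu · [g(-1.9375) + g(-0.8125) + g(0.3125) + g(1.4375)].
Sum = 20.25.

20.25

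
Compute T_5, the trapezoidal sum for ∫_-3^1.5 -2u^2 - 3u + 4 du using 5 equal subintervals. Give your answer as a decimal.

Δu = (1.5 − (-3))/5 = 0.9.
f(-3) = -5, f(-2.1) = 1.48, f(-1.2) = 4.72, f(-0.3) = 4.72, f(0.6) = 1.48, f(1.5) = -5.
T_5 = (Δu/2)·[f(u_0) + 2f(u_1) + ... + 2f(u_{4}) + f(u_5)].
Sum = 6.66.

6.66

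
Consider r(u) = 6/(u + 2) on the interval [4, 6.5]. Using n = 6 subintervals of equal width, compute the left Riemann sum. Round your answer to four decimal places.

2.1523

Δu = (6.5 − 4)/6 = 5/12.
Left endpoints: 4, 53/12, 29/6, 5.25, 17/3, 73/12.
r(4) = 1, r(53/12) = 72/77, r(29/6) = 36/41, r(5.25) = 24/29, r(17/3) = 18/23, r(73/12) = 72/97.
Sum = Δu · [r(4) + r(53/12) + r(29/6) + ...].
Sum ≈ 2.1523.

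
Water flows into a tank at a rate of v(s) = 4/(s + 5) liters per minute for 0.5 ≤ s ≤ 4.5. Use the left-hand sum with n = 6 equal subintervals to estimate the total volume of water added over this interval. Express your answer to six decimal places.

Δs = (4.5 − 0.5)/6 = 2/3.
Left endpoints: 0.5, 7/6, 11/6, 2.5, 19/6, 23/6.
v(0.5) = 8/11, v(7/6) = 24/37, v(11/6) = 24/41, v(2.5) = 8/15, v(19/6) = 24/49, v(23/6) = 24/53.
Sum = Δs · [v(0.5) + v(7/6) + v(11/6) + ...].
Sum ≈ 2.291498.

2.291498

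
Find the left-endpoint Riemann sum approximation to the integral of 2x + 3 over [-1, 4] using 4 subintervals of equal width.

Δx = (4 − (-1))/4 = 1.25.
Left endpoints: -1, 0.25, 1.5, 2.75.
f(-1) = 1, f(0.25) = 3.5, f(1.5) = 6, f(2.75) = 8.5.
Sum = Δx · [f(-1) + f(0.25) + f(1.5) + f(2.75)].
Sum = 23.75.

23.75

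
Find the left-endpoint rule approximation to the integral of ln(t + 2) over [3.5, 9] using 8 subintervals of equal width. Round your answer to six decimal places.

Δt = (9 − 3.5)/8 = 0.6875.
Left endpoints: 3.5, 4.1875, 4.875, 5.5625, 6.25, 6.9375, 7.625, 8.3125.
f(3.5) ≈ 1.704748, f(4.1875) ≈ 1.822531, f(4.875) ≈ 1.927892, f(5.5625) ≈ 2.023202, f(6.25) ≈ 2.110213, f(6.9375) ≈ 2.190256, f(7.625) ≈ 2.264364, f(8.3125) ≈ 2.333357.
Sum = Δt · [f(3.5) + f(4.1875) + f(4.875) + ...].
Sum ≈ 11.258887.

11.258887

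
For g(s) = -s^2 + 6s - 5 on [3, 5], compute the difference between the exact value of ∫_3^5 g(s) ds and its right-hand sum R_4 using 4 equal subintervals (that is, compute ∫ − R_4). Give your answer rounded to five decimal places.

Exact integral: ∫_3^5 g(s) ds ≈ 5.3333333.
R_4 = 4.25.
Error ≈ 5.3333333 − 4.25 ≈ 1.08333.

1.08333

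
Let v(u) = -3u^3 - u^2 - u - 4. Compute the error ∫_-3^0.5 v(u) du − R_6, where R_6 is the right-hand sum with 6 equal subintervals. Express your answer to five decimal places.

20.16855

Exact integral: ∫_-3^0.5 v(u) du ≈ 42.0364583.
R_6 ≈ 21.8679109.
Error ≈ 42.0364583 − 21.8679109 ≈ 20.16855.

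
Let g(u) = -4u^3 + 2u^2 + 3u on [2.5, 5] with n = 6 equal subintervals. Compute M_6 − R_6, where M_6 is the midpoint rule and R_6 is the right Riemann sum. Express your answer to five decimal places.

86.43663

M_6 ≈ -483.3405671.
R_6 ≈ -569.7771991.
M_6 − R_6 ≈ 86.43663.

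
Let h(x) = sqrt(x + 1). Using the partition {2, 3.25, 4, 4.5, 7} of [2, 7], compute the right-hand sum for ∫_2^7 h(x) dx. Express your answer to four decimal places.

12.4977

Subinterval widths: 1.25, 0.75, 0.5, 2.5.
Right endpoints: 3.25, 4, 4.5, 7.
h(3.25) ≈ 2.0616, h(4) ≈ 2.2361, h(4.5) ≈ 2.3452, h(7) ≈ 2.8284.
Sum = Σ Δx_i · h(x_i).
Sum ≈ 12.4977.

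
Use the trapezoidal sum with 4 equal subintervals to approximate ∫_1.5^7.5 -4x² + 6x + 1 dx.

Δx = (7.5 − 1.5)/4 = 1.5.
f(1.5) = 1, f(3) = -17, f(4.5) = -53, f(6) = -107, f(7.5) = -179.
T_4 = (Δx/2)·[f(x_0) + 2f(x_1) + 2f(x_2) + 2f(x_3) + f(x_4)].
Sum = -399.

-399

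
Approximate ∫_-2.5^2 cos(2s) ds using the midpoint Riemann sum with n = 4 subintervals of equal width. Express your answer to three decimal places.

Δs = (2 − (-2.5))/4 = 1.125.
Midpoints: -1.9375, -0.8125, 0.3125, 1.4375.
f(-1.9375) ≈ -0.743, f(-0.8125) ≈ -0.054, f(0.3125) ≈ 0.811, f(1.4375) ≈ -0.965.
Sum = Δs · [f(-1.9375) + f(-0.8125) + f(0.3125) + f(1.4375)].
Sum ≈ -1.070.

-1.070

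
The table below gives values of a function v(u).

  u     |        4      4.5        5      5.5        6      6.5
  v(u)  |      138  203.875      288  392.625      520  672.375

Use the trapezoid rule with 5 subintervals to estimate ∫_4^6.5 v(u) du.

904.84375

Δu = 0.5.
T_5 = (0.5/2)·[138 + 2·203.875 + 2·288 + 2·392.625 + 2·520 + 672.375] = 904.84375.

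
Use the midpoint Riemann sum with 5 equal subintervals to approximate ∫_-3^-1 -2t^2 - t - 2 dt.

Δt = (-1 − (-3))/5 = 0.4.
Midpoints: -2.8, -2.4, -2, -1.6, -1.2.
f(-2.8) = -14.88, f(-2.4) = -11.12, f(-2) = -8, f(-1.6) = -5.52, f(-1.2) = -3.68.
Sum = Δt · [f(-2.8) + f(-2.4) + f(-2) + f(-1.6) + f(-1.2)].
Sum = -17.28.

-17.28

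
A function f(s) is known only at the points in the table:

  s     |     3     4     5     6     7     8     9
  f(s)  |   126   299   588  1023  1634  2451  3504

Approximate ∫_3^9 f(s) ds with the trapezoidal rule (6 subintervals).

7810

Δs = 1.
T_6 = (1/2)·[126 + 2·299 + 2·588 + 2·1023 + 2·1634 + 2·2451 + 3504] = 7810.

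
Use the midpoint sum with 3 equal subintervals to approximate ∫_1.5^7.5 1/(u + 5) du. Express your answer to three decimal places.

0.651

Δu = (7.5 − 1.5)/3 = 2.
Midpoints: 2.5, 4.5, 6.5.
f(2.5) = 2/15, f(4.5) = 2/19, f(6.5) = 2/23.
Sum = Δu · [f(2.5) + f(4.5) + f(6.5)].
Sum ≈ 0.651.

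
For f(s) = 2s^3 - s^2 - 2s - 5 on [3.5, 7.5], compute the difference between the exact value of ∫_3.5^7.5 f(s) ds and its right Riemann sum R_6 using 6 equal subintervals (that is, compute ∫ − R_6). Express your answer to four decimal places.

Exact integral: ∫_3.5^7.5 f(s) ds ≈ 1316.666667.
R_6 ≈ 1561.481481.
Error ≈ 1316.666667 − 1561.481481 ≈ -244.8148.

-244.8148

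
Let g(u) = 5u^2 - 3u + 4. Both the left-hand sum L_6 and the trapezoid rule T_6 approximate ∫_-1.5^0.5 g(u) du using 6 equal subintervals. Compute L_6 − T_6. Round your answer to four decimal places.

2.6667

L_6 ≈ 19.685185.
T_6 ≈ 17.018519.
L_6 − T_6 ≈ 2.6667.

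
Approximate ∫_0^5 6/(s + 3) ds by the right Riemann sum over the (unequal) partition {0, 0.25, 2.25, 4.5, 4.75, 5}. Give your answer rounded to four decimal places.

Subinterval widths: 0.25, 2, 2.25, 0.25, 0.25.
Right endpoints: 0.25, 2.25, 4.5, 4.75, 5.
f(0.25) = 24/13, f(2.25) = 8/7, f(4.5) = 0.8, f(4.75) = 24/31, f(5) = 0.75.
Sum = Σ Δs_i · f(s_i).
Sum ≈ 4.9283.

4.9283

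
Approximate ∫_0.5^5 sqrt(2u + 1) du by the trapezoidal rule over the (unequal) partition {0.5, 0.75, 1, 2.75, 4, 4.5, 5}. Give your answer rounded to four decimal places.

11.1637

Subinterval widths: 0.25, 0.25, 1.75, 1.25, 0.5, 0.5.
f(0.5) ≈ 1.4142, f(0.75) ≈ 1.5811, f(1) ≈ 1.7321, f(2.75) ≈ 2.5495, f(4) ≈ 3.0000, f(4.5) ≈ 3.1623, f(5) ≈ 3.3166.
On each subinterval the trapezoid contributes (Δu_i/2)·[f(u_{i-1}) + f(u_i)].
Sum ≈ 11.1637.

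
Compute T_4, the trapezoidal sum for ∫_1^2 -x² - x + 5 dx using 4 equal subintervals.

1.15625

Δx = (2 − 1)/4 = 0.25.
f(1) = 3, f(1.25) = 2.1875, f(1.5) = 1.25, f(1.75) = 0.1875, f(2) = -1.
T_4 = (Δx/2)·[f(x_0) + 2f(x_1) + 2f(x_2) + 2f(x_3) + f(x_4)].
Sum = 1.15625.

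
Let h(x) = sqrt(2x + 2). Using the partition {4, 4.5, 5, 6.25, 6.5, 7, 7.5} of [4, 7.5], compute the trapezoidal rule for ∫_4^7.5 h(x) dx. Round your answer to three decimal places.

12.819

Subinterval widths: 0.5, 0.5, 1.25, 0.25, 0.5, 0.5.
h(4) ≈ 3.162, h(4.5) ≈ 3.317, h(5) ≈ 3.464, h(6.25) ≈ 3.808, h(6.5) ≈ 3.873, h(7) ≈ 4.000, h(7.5) ≈ 4.123.
On each subinterval the trapezoid contributes (Δx_i/2)·[h(x_{i-1}) + h(x_i)].
Sum ≈ 12.819.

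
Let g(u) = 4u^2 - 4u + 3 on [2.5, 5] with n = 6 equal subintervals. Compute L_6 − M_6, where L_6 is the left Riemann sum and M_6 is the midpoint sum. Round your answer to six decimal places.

L_6 ≈ 102.58101852.
M_6 ≈ 115.68865741.
L_6 − M_6 ≈ -13.107639.

-13.107639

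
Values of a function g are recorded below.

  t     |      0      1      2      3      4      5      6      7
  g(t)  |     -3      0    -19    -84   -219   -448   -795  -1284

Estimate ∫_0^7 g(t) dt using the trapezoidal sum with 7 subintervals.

Δt = 1.
T_7 = (1/2)·[(-3) + 2·0 + 2·(-19) + 2·(-84) + 2·(-219) + 2·(-448) + 2·(-795) + (-1284)] = -2208.5.

-2208.5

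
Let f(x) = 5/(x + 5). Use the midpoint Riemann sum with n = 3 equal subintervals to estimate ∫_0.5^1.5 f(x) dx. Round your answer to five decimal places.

0.83505

Δx = (1.5 − 0.5)/3 = 1/3.
Midpoints: 2/3, 1, 4/3.
f(2/3) = 15/17, f(1) = 5/6, f(4/3) = 15/19.
Sum = Δx · [f(2/3) + f(1) + f(4/3)].
Sum ≈ 0.83505.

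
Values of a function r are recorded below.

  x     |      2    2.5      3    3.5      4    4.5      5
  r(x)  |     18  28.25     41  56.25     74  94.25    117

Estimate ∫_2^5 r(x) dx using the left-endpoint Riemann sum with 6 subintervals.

Δx = 0.5.
Sum = 0.5·[18 + 28.25 + 41 + 56.25 + 74 + 94.25] = 155.875.

155.875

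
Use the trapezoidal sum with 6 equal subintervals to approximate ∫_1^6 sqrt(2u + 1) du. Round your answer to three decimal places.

Δu = (6 − 1)/6 = 5/6.
f(1) ≈ 1.732, f(11/6) ≈ 2.160, f(8/3) ≈ 2.517, f(3.5) ≈ 2.828, f(13/3) ≈ 3.109, f(31/6) ≈ 3.367, f(6) ≈ 3.606.
T_6 = (Δu/2)·[f(u_0) + 2f(u_1) + ... + 2f(u_{5}) + f(u_6)].
Sum ≈ 13.875.

13.875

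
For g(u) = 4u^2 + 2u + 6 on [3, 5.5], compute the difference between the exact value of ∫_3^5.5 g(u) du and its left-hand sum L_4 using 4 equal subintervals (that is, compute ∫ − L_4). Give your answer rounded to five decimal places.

Exact integral: ∫_3^5.5 g(u) du ≈ 222.0833333.
L_4 = 194.609375.
Error ≈ 222.0833333 − 194.609375 ≈ 27.47396.

27.47396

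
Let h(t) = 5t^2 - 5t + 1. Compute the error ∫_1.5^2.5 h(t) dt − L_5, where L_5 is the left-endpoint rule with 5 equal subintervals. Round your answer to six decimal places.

1.466667

Exact integral: ∫_1.5^2.5 h(t) dt ≈ 11.41666667.
L_5 = 9.95.
Error ≈ 11.41666667 − 9.95 ≈ 1.466667.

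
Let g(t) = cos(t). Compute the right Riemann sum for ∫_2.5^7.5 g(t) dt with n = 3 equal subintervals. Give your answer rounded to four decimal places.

1.2135

Δt = (7.5 − 2.5)/3 = 5/3.
Right endpoints: 25/6, 35/6, 7.5.
g(25/6) ≈ -0.5190, g(35/6) ≈ 0.9005, g(7.5) ≈ 0.3466.
Sum = Δt · [g(25/6) + g(35/6) + g(7.5)].
Sum ≈ 1.2135.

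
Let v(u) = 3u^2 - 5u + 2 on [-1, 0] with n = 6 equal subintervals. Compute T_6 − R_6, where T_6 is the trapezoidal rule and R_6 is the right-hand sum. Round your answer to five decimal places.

0.66667

T_6 ≈ 5.5138889.
R_6 ≈ 4.8472222.
T_6 − R_6 ≈ 0.66667.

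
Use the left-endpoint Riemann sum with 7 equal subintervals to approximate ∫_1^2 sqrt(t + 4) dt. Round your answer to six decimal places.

2.329122

Δt = (2 − 1)/7 = 1/7.
Left endpoints: 1, 8/7, 9/7, 10/7, 11/7, 12/7, 13/7.
f(1) ≈ 2.236068, f(8/7) ≈ 2.267787, f(9/7) ≈ 2.299068, f(10/7) ≈ 2.329929, f(11/7) ≈ 2.360387, f(12/7) ≈ 2.390457, f(13/7) ≈ 2.420153.
Sum = Δt · [f(1) + f(8/7) + f(9/7) + ...].
Sum ≈ 2.329122.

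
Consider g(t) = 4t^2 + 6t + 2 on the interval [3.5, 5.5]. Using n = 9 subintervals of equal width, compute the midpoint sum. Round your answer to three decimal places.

222.634

Δt = (5.5 − 3.5)/9 = 2/9.
Midpoints: 65/18, 23/6, 73/18, 77/18, 4.5, 85/18, 89/18, 31/6, 97/18.
g(65/18) = 6142/81, g(23/6) = 754/9, g(73/18) = 7462/81, g(77/18) = 8170/81, g(4.5) = 110, g(85/18) = 9682/81, g(89/18) = 10486/81, g(31/6) = 1258/9, g(97/18) = 12190/81.
Sum = Δt · [g(65/18) + g(23/6) + g(73/18) + ...].
Sum ≈ 222.634.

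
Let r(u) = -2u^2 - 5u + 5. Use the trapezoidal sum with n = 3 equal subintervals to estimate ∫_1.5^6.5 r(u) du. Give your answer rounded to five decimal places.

-260.46296

Δu = (6.5 − 1.5)/3 = 5/3.
r(1.5) = -7, r(19/6) = -278/9, r(29/6) = -593/9, r(6.5) = -112.
T_3 = (Δu/2)·[r(u_0) + 2r(u_1) + 2r(u_2) + r(u_3)].
Sum ≈ -260.46296.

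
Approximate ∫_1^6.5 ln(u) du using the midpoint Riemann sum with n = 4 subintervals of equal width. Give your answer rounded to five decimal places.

6.72730

Δu = (6.5 − 1)/4 = 1.375.
Midpoints: 1.6875, 3.0625, 4.4375, 5.8125.
f(1.6875) ≈ 0.52325, f(3.0625) ≈ 1.11923, f(4.4375) ≈ 1.49009, f(5.8125) ≈ 1.76001.
Sum = Δu · [f(1.6875) + f(3.0625) + f(4.4375) + f(5.8125)].
Sum ≈ 6.72730.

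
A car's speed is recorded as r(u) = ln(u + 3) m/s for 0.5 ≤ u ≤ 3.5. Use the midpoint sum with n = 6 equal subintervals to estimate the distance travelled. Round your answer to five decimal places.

4.78341

Δu = (3.5 − 0.5)/6 = 0.5.
Midpoints: 0.75, 1.25, 1.75, 2.25, 2.75, 3.25.
r(0.75) ≈ 1.32176, r(1.25) ≈ 1.44692, r(1.75) ≈ 1.55814, r(2.25) ≈ 1.65823, r(2.75) ≈ 1.74920, r(3.25) ≈ 1.83258.
Sum = Δu · [r(0.75) + r(1.25) + r(1.75) + ...].
Sum ≈ 4.78341.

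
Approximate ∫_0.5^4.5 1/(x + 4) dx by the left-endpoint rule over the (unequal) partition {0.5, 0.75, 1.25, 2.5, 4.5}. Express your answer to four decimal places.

0.7066

Subinterval widths: 0.25, 0.5, 1.25, 2.
Left endpoints: 0.5, 0.75, 1.25, 2.5.
f(0.5) = 2/9, f(0.75) = 4/19, f(1.25) = 4/21, f(2.5) = 2/13.
Sum = Σ Δx_i · f(x_i).
Sum ≈ 0.7066.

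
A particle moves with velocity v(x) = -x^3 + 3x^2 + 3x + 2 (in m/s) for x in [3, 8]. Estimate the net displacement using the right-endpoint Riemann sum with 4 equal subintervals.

-634.453125

Δx = (8 − 3)/4 = 1.25.
Right endpoints: 4.25, 5.5, 6.75, 8.
v(4.25) = -7.828125, v(5.5) = -57.125, v(6.75) = -148.609375, v(8) = -294.
Sum = Δx · [v(4.25) + v(5.5) + v(6.75) + v(8)].
Sum = -634.453125.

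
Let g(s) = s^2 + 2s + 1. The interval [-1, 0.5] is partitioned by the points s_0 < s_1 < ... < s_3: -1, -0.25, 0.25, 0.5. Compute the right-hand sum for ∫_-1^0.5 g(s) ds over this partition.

Subinterval widths: 0.75, 0.5, 0.25.
Right endpoints: -0.25, 0.25, 0.5.
g(-0.25) = 0.5625, g(0.25) = 1.5625, g(0.5) = 2.25.
Sum = Σ Δs_i · g(s_i).
Sum = 1.765625.

1.765625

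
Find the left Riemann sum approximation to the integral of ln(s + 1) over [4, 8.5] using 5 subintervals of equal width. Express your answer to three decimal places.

Δs = (8.5 − 4)/5 = 0.9.
Left endpoints: 4, 4.9, 5.8, 6.7, 7.6.
f(4) ≈ 1.609, f(4.9) ≈ 1.775, f(5.8) ≈ 1.917, f(6.7) ≈ 2.041, f(7.6) ≈ 2.152.
Sum = Δs · [f(4) + f(4.9) + f(5.8) + f(6.7) + f(7.6)].
Sum ≈ 8.545.

8.545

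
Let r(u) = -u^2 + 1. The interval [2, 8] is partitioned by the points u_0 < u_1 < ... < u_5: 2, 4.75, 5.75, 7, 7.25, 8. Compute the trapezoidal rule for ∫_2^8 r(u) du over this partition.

-166.03125

Subinterval widths: 2.75, 1, 1.25, 0.25, 0.75.
r(2) = -3, r(4.75) = -21.5625, r(5.75) = -32.0625, r(7) = -48, r(7.25) = -51.5625, r(8) = -63.
On each subinterval the trapezoid contributes (Δu_i/2)·[r(u_{i-1}) + r(u_i)].
Sum = -166.03125.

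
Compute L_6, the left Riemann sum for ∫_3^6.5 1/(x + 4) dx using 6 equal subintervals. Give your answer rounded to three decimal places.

Δx = (6.5 − 3)/6 = 7/12.
Left endpoints: 3, 43/12, 25/6, 4.75, 16/3, 71/12.
f(3) = 1/7, f(43/12) = 12/91, f(25/6) = 6/49, f(4.75) = 4/35, f(16/3) = 3/28, f(71/12) = 12/119.
Sum = Δx · [f(3) + f(43/12) + f(25/6) + ...].
Sum ≈ 0.420.

0.420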